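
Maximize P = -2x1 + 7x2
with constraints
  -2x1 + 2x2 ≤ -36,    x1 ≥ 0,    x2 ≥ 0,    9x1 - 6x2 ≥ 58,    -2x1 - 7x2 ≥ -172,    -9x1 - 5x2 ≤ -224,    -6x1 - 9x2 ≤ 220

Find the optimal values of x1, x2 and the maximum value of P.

x1 = 298/9, x2 = 136/9, maximum P = 356/9

Corner points and P = -2x1 + 7x2:
  (298/9, 136/9) → P = 356/9
  (157/7, 31/7) → P = -97/7
  (86, 0) → P = -172
  (224/9, 0) → P = -448/9

The binding constraints are -2x1 + 2x2 = -36 and -2x1 - 7x2 = -172.
Solving simultaneously gives x1 = 298/9, x2 = 136/9.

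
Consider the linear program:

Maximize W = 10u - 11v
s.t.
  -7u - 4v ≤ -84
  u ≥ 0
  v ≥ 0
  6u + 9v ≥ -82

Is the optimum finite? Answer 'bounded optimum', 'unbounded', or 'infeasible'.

From the feasible point (0, 21), moving in the direction (1, 0) keeps every constraint satisfied while W increases without bound.

unbounded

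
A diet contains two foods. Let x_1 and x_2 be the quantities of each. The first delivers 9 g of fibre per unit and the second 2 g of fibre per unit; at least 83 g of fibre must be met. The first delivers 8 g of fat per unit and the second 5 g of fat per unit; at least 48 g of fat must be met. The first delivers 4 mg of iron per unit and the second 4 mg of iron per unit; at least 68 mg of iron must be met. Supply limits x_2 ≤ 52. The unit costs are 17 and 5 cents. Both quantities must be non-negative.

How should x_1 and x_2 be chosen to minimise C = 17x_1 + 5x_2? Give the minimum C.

x_1 = 7, x_2 = 10, minimum C = 169

The feasible region is unbounded (it extends along (1, 0)), but C strictly increases along every unbounded feasible direction, so there is no improving ray and the minimum is attained at a vertex.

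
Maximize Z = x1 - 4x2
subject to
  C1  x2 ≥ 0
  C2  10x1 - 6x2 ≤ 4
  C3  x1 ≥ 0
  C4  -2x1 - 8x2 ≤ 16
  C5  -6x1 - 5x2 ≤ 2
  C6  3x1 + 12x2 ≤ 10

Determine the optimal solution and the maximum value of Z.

Vertices and Z = x1 - 4x2:
  (2/5, 0) → Z = 2/5
  (0, 0) → Z = 0
  (18/23, 44/69) → Z = -122/69
  (0, 5/6) → Z = -10/3

At the optimal vertex, x2 = 0 and 10x1 - 6x2 = 4.
Solving simultaneously gives x1 = 2/5, x2 = 0.

x1 = 2/5, x2 = 0, maximum Z = 2/5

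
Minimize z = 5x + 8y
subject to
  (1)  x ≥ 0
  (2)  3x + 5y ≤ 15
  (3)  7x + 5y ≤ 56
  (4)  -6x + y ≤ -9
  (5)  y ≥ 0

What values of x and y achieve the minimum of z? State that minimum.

Vertices and z = 5x + 8y:
  (20/11, 21/11) → z = 268/11
  (5, 0) → z = 25
  (3/2, 0) → z = 15/2

The binding constraints are -6x + y = -9 and y = 0.
Solving simultaneously gives x = 3/2, y = 0.

x = 3/2, y = 0, minimum z = 15/2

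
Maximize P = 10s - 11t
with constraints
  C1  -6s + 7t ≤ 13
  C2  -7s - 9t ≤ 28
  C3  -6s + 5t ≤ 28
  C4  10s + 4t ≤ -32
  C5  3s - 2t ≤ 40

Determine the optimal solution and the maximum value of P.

s = -88/31, t = -28/31, maximum P = -572/31

Extreme points and P = 10s - 11t:
  (-313/103, -77/103) → P = -2283/103
  (-138/47, -31/47) → P = -1039/47
  (-88/31, -28/31) → P = -572/31

The binding constraints are -7s - 9t = 28 and 10s + 4t = -32.
Solving simultaneously gives s = -88/31, t = -28/31.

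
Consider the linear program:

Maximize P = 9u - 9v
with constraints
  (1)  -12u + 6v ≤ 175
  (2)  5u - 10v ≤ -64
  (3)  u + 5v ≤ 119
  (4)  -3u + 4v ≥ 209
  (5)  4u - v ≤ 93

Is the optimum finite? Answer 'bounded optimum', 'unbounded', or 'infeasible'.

The boundaries -12u + 6v = 175 and 5u - 10v = -64 meet at (-683/45, -107/90), but that point violates -3u + 4v ≥ 209. Every candidate vertex is excluded by some other constraint, so the feasible region is empty.

infeasible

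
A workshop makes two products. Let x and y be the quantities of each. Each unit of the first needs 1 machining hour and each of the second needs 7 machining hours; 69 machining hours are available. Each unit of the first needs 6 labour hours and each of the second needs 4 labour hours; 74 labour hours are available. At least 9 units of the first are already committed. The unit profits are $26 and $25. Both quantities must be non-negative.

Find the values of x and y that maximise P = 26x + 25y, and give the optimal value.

Feasible corners and P = 26x + 25y:
  (37/3, 0) → P = 962/3
  (9, 0) → P = 234
  (9, 5) → P = 359

At the optimal vertex, 6x + 4y = 74 and x = 9.
Solving simultaneously gives x = 9, y = 5.

x = 9, y = 5, maximum P = 359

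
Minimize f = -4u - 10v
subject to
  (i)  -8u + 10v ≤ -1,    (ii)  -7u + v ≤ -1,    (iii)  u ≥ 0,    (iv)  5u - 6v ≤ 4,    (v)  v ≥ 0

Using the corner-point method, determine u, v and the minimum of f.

Vertices and f = -4u - 10v:
  (9/62, 1/62) → f = -23/31
  (17, 27/2) → f = -203
  (1/7, 0) → f = -4/7
  (4/5, 0) → f = -16/5

At the optimal vertex, -8u + 10v = -1 and 5u - 6v = 4.
Solving simultaneously gives u = 17, v = 27/2.

u = 17, v = 27/2, minimum f = -203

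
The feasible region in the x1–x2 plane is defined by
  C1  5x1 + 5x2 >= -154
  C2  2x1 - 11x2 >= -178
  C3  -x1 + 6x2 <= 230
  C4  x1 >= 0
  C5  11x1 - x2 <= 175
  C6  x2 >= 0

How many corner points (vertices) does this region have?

Intersecting each pair of boundary lines and keeping only the points that satisfy every inequality leaves:
  (0, 178/11)
  (2103/119, 2308/119)
  (0, 0)
  (175/11, 0)

4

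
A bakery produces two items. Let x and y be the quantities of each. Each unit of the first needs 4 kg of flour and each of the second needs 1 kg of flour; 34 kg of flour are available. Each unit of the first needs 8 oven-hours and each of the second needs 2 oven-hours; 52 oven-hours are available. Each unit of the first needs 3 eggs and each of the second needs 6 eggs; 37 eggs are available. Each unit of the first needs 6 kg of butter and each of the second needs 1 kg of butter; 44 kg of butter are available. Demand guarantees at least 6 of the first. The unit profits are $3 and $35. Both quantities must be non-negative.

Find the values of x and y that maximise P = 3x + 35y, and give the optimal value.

x = 6, y = 2, maximum P = 88

Corner points and P = 3x + 35y:
  (13/2, 0) → P = 39/2
  (6, 0) → P = 18
  (6, 2) → P = 88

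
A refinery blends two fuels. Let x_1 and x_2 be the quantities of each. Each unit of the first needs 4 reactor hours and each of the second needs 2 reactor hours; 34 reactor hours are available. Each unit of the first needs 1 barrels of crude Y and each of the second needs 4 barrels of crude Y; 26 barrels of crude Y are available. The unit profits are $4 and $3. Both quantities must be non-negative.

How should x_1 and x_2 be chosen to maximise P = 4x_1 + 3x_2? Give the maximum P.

x_1 = 6, x_2 = 5, maximum P = 39

Extreme points and P = 4x_1 + 3x_2:
  (0, 0) → P = 0
  (0, 13/2) → P = 39/2
  (17/2, 0) → P = 34
  (6, 5) → P = 39

The optimum lies where 4x_1 + 2x_2 = 34 and x_1 + 4x_2 = 26.
Solving simultaneously gives x_1 = 6, x_2 = 5.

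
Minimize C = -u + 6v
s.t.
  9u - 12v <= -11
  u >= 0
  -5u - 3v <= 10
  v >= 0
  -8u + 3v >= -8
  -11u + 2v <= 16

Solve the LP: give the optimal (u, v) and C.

Feasible corners and C = -u + 6v:
  (0, 11/12) → C = 11/2
  (43/23, 160/69) → C = 277/23
  (0, 8) → C = 48
The feasible region is unbounded (it extends along (3, 8), (2, 11)), but C strictly increases along every unbounded feasible direction, so there is no improving ray and the minimum is attained at a vertex.

The binding constraints are 9u - 12v = -11 and u = 0.
Solving simultaneously gives u = 0, v = 11/12.

u = 0, v = 11/12, minimum C = 11/2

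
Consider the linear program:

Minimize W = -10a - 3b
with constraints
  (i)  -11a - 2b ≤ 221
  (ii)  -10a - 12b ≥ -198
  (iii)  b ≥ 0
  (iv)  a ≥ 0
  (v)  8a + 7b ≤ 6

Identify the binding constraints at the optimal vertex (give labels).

(iii) and (v)

Extreme points and W = -10a - 3b:
  (0, 0) → W = 0
  (3/4, 0) → W = -15/2
  (0, 6/7) → W = -18/7

The minimum is at (3/4, 0). Substituting into each constraint, equality holds for (iii) and (v); the remaining constraints have slack.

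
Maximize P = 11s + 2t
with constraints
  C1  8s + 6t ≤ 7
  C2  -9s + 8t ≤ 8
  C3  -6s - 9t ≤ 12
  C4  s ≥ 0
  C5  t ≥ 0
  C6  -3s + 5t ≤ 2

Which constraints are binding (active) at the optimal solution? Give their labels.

Feasible corners and P = 11s + 2t:
  (7/8, 0) → P = 77/8
  (23/58, 37/58) → P = 327/58
  (0, 0) → P = 0
  (0, 2/5) → P = 4/5

The maximum is at (7/8, 0). Substituting into each constraint, equality holds for C1 and C5; the remaining constraints have slack.

C1 and C5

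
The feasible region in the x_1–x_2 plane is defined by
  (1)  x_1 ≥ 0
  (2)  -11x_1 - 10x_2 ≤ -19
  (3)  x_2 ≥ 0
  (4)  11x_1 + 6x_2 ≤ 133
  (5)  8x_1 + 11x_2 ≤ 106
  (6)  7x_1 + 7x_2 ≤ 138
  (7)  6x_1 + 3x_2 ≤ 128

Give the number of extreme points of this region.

Of the 21 pairwise boundary intersections, those satisfying every inequality are:
  (0, 19/10)
  (0, 106/11)
  (19/11, 0)
  (133/11, 0)
  (827/73, 102/73)

5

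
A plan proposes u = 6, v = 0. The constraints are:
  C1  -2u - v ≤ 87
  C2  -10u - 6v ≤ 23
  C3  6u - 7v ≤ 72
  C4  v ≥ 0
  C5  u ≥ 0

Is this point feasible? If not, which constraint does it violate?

C1: -12 ≤ 87 ✓
C2: -60 ≤ 23 ✓
C3: 36 ≤ 72 ✓
C4: 0 ≥ 0 ✓
C5: 6 ≥ 0 ✓

feasible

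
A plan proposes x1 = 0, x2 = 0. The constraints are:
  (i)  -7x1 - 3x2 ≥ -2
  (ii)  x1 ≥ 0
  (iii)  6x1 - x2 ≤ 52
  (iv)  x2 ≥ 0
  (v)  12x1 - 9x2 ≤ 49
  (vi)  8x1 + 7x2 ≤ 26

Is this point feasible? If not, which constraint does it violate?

(i): 0 ≥ -2 ✓
(ii): 0 ≥ 0 ✓
(iii): 0 ≤ 52 ✓
(iv): 0 ≥ 0 ✓
(v): 0 ≤ 49 ✓
(vi): 0 ≤ 26 ✓

feasible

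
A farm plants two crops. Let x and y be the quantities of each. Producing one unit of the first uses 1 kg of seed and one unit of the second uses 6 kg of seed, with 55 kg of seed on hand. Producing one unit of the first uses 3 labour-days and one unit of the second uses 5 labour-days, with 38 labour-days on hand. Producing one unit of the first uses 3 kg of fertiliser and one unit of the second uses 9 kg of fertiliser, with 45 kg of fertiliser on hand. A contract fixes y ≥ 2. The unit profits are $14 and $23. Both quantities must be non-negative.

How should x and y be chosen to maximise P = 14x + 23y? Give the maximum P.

x = 9, y = 2, maximum P = 172

Extreme points and P = 14x + 23y:
  (0, 5) → P = 115
  (0, 2) → P = 46
  (9, 2) → P = 172

The binding constraints are 3x + 9y = 45 and y = 2.
Solving simultaneously gives x = 9, y = 2.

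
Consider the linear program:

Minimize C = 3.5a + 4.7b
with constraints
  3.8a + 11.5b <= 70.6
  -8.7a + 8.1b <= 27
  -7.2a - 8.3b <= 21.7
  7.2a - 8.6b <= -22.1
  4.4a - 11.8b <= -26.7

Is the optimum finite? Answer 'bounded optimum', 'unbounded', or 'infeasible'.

bounded optimum

Corner points and C = 3.5a + 4.7b:
  (8712/4361, 23894/4361) → C = 713969/21805
  (35301/11548, 29615/5774) → C = 803869/23096
  (-3411/2234, 3783/2234) → C = 14604/5585
  (-41/62, 125/62) → C = 222/31
The feasible region has finitely many vertices and no improving ray; the minimum is 14604/5585 at (-3411/2234, 3783/2234).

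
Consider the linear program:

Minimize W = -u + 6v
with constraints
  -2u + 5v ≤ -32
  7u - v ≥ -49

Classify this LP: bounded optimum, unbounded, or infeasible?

unbounded

From the feasible point (-277/33, -322/33), moving in the direction (-1, -7) keeps every constraint satisfied while W decreases without bound.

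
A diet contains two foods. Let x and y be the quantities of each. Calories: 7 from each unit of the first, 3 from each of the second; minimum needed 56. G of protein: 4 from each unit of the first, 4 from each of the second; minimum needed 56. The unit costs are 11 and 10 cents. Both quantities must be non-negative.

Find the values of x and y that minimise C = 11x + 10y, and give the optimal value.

Corner points and C = 11x + 10y:
  (0, 56/3) → C = 560/3
  (14, 0) → C = 154
  (7/2, 21/2) → C = 287/2
The feasible region is unbounded (it extends along (0, 1), (1, 0)), but C strictly increases along every unbounded feasible direction, so there is no improving ray and the minimum is attained at a vertex.

At the optimal vertex, 7x + 3y = 56 and 4x + 4y = 56.
Solving simultaneously gives x = 7/2, y = 21/2.

x = 7/2, y = 21/2, minimum C = 287/2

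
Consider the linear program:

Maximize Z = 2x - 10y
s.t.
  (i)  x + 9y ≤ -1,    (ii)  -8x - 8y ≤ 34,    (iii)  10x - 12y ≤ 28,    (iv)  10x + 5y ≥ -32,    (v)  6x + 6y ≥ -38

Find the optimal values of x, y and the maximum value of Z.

Corner points and Z = 2x - 10y:
  (40/17, -19/51) → Z = 430/51
  (-283/85, 22/85) → Z = -786/85
  (-23/22, -141/44) → Z = 659/22
  (-43/20, -21/10) → Z = 167/10

At the optimal vertex, -8x - 8y = 34 and 10x - 12y = 28.
Solving simultaneously gives x = -23/22, y = -141/44.

x = -23/22, y = -141/44, maximum Z = 659/22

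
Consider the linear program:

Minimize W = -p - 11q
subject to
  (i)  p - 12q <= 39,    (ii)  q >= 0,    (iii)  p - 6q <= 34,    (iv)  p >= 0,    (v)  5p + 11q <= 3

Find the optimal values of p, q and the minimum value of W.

Feasible corners and W = -p - 11q:
  (0, 0) → W = 0
  (3/5, 0) → W = -3/5
  (0, 3/11) → W = -3

The optimum lies where p = 0 and 5p + 11q = 3.
Solving simultaneously gives p = 0, q = 3/11.

p = 0, q = 3/11, minimum W = -3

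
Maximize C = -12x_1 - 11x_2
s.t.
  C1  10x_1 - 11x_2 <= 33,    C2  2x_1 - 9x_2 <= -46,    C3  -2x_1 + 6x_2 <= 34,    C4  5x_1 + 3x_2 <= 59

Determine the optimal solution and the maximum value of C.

x_1 = -5, x_2 = 4, maximum C = 16

Feasible corners and C = -12x_1 - 11x_2:
  (-5, 4) → C = 16
  (131/17, 116/17) → C = -2848/17
  (7, 8) → C = -172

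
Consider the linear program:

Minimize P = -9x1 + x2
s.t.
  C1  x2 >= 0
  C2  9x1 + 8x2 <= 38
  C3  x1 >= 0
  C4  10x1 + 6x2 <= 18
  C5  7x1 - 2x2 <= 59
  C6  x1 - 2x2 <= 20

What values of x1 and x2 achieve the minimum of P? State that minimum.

x1 = 9/5, x2 = 0, minimum P = -81/5

Corner points and P = -9x1 + x2:
  (0, 0) → P = 0
  (9/5, 0) → P = -81/5
  (0, 3) → P = 3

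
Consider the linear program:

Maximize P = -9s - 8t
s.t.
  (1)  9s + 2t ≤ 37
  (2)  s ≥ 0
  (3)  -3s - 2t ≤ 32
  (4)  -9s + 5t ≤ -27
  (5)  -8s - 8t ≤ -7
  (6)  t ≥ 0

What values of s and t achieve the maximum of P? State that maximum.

s = 3, t = 0, maximum P = -27

Corner points and P = -9s - 8t:
  (239/63, 10/7) → P = -319/7
  (37/9, 0) → P = -37
  (3, 0) → P = -27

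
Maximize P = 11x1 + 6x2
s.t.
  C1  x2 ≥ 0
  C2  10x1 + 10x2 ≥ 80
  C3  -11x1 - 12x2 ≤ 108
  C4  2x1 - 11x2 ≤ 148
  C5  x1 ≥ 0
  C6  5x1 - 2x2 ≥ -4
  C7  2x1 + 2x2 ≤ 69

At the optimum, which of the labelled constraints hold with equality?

C1 and C7

Corner points and P = 11x1 + 6x2:
  (8, 0) → P = 88
  (69/2, 0) → P = 759/2
  (12/7, 44/7) → P = 396/7
  (65/7, 353/14) → P = 1774/7

The maximum is at (69/2, 0). Substituting into each constraint, equality holds for C1 and C7; the remaining constraints have slack.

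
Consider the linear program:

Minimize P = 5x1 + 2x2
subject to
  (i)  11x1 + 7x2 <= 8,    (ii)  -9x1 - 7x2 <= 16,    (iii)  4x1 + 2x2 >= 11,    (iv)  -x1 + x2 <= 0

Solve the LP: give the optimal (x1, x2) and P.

x1 = 61/6, x2 = -89/6, minimum P = 127/6

Corner points and P = 5x1 + 2x2:
  (12, -124/7) → P = 172/7
  (61/6, -89/6) → P = 127/6
  (109/10, -163/10) → P = 219/10

At the optimal vertex, 11x1 + 7x2 = 8 and 4x1 + 2x2 = 11.
Solving simultaneously gives x1 = 61/6, x2 = -89/6.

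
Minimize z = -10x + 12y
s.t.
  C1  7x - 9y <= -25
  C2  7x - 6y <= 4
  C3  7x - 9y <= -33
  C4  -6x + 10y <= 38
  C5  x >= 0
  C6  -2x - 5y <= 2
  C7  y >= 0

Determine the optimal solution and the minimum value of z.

x = 3/4, y = 17/4, minimum z = 87/2

Vertices and z = -10x + 12y:
  (3/4, 17/4) → z = 87/2
  (0, 11/3) → z = 44
  (0, 19/5) → z = 228/5

The optimum lies where 7x - 9y = -33 and -6x + 10y = 38.
Solving simultaneously gives x = 3/4, y = 17/4.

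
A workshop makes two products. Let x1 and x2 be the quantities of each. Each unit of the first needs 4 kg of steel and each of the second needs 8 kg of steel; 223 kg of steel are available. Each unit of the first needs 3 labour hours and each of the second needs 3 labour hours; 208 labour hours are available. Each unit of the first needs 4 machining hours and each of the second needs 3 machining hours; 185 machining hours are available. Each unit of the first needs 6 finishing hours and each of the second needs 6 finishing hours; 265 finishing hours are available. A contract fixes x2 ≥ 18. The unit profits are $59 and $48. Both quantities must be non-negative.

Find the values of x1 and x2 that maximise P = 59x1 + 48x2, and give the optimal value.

x1 = 79/4, x2 = 18, maximum P = 8117/4

Vertices and P = 59x1 + 48x2:
  (0, 223/8) → P = 1338
  (0, 18) → P = 864
  (79/4, 18) → P = 8117/4

At the optimal vertex, 4x1 + 8x2 = 223 and x2 = 18.
Solving simultaneously gives x1 = 79/4, x2 = 18.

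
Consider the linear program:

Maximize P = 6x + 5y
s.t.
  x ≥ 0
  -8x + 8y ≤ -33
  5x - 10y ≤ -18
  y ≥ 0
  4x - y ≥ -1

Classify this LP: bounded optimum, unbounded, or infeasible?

From the feasible point (237/20, 309/40), moving in the direction (8, 8) keeps every constraint satisfied while P increases without bound.

unbounded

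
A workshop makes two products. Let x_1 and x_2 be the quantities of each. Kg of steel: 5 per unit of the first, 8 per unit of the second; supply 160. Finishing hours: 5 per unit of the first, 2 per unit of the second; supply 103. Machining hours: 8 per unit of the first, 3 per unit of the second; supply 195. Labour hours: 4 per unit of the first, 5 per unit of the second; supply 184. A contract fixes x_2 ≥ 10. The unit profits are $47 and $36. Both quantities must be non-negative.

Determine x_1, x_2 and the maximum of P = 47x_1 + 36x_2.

Vertices and P = 47x_1 + 36x_2:
  (0, 20) → P = 720
  (0, 10) → P = 360
  (16, 10) → P = 1112

At the optimal vertex, 5x_1 + 8x_2 = 160 and x_2 = 10.
Solving simultaneously gives x_1 = 16, x_2 = 10.

x_1 = 16, x_2 = 10, maximum P = 1112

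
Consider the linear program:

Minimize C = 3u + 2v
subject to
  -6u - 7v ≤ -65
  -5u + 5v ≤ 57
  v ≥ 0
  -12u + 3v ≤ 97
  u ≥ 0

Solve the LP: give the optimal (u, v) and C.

u = 0, v = 65/7, minimum C = 130/7

Extreme points and C = 3u + 2v:
  (65/6, 0) → C = 65/2
  (0, 65/7) → C = 130/7
  (0, 57/5) → C = 114/5
The feasible region is unbounded (it extends along (1, 1), (1, 0)), but C strictly increases along every unbounded feasible direction, so there is no improving ray and the minimum is attained at a vertex.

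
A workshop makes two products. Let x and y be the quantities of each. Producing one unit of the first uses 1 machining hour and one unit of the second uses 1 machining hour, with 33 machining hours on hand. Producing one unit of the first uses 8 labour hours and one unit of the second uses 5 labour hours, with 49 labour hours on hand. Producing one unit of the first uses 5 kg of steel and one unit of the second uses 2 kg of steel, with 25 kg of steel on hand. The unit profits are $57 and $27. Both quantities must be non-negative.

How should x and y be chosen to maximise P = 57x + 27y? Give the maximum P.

Corner points and P = 57x + 27y:
  (0, 0) → P = 0
  (0, 49/5) → P = 1323/5
  (5, 0) → P = 285
  (3, 5) → P = 306

The binding constraints are 8x + 5y = 49 and 5x + 2y = 25.
Solving simultaneously gives x = 3, y = 5.

x = 3, y = 5, maximum P = 306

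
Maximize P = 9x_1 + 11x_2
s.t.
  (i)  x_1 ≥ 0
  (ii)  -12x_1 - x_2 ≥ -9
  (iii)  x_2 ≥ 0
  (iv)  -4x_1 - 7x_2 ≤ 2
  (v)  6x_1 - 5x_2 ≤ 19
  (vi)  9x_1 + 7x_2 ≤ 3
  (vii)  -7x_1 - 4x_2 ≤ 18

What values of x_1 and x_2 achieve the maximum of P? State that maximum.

x_1 = 0, x_2 = 3/7, maximum P = 33/7

Extreme points and P = 9x_1 + 11x_2:
  (0, 0) → P = 0
  (0, 3/7) → P = 33/7
  (1/3, 0) → P = 3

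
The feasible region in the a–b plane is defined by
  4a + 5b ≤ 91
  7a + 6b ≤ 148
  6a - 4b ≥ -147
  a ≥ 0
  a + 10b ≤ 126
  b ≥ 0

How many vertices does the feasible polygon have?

5

Intersecting each pair of boundary lines and keeping only the points that satisfy every inequality leaves:
  (194/11, 45/11)
  (8, 59/5)
  (148/7, 0)
  (0, 63/5)
  (0, 0)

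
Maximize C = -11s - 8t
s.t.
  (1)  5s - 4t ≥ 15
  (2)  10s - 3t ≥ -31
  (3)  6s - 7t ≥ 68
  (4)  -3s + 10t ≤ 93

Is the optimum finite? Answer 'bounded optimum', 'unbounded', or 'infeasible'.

unbounded

From the feasible point (-421/52, -433/26), moving in the direction (-3, -10) keeps every constraint satisfied while C increases without bound.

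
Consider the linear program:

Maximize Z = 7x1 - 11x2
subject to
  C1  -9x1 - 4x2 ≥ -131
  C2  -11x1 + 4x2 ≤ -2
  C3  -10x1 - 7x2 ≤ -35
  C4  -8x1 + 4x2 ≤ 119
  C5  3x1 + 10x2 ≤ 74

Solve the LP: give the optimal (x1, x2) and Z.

Corner points and Z = 7x1 - 11x2:
  (777/23, -995/23) → Z = 16384/23
  (13, 7/2) → Z = 105/2
  (154/117, 365/117) → Z = -979/39
  (158/61, 404/61) → Z = -3338/61

The optimum lies where -9x1 - 4x2 = -131 and -10x1 - 7x2 = -35.
Solving simultaneously gives x1 = 777/23, x2 = -995/23.

x1 = 777/23, x2 = -995/23, maximum Z = 16384/23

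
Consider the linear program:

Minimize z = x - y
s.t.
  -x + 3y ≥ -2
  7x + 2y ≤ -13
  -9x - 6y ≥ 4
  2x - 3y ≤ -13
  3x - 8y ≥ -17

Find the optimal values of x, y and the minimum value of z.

x = -67, y = -23, minimum z = -44

Extreme points and z = x - y:
  (-15, -17/3) → z = -28/3
  (-67, -23) → z = -44
  (-53/7, -5/7) → z = -48/7

At the optimal vertex, -x + 3y = -2 and 3x - 8y = -17.
Solving simultaneously gives x = -67, y = -23.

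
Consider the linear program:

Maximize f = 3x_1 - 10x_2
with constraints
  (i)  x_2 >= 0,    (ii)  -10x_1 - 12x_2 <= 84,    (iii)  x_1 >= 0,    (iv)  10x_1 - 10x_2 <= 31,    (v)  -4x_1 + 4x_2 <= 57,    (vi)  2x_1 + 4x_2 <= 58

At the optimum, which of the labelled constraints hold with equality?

Vertices and f = 3x_1 - 10x_2:
  (0, 0) → f = 0
  (31/10, 0) → f = 93/10
  (0, 57/4) → f = -285/2
  (176/15, 259/30) → f = -767/15
  (1/6, 173/12) → f = -431/3

The maximum is at (31/10, 0). Substituting into each constraint, equality holds for (i) and (iv); the remaining constraints have slack.

(i) and (iv)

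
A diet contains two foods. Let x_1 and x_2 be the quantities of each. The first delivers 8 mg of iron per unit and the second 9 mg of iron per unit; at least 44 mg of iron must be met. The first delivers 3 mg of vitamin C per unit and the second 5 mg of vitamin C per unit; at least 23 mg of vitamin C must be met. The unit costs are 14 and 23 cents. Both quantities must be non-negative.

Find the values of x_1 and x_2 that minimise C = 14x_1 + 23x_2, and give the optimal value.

Vertices and C = 14x_1 + 23x_2:
  (0, 44/9) → C = 1012/9
  (23/3, 0) → C = 322/3
  (1, 4) → C = 106
The feasible region is unbounded (it extends along (0, 1), (1, 0)), but C strictly increases along every unbounded feasible direction, so there is no improving ray and the minimum is attained at a vertex.

The optimum lies where 8x_1 + 9x_2 = 44 and 3x_1 + 5x_2 = 23.
Solving simultaneously gives x_1 = 1, x_2 = 4.

x_1 = 1, x_2 = 4, minimum C = 106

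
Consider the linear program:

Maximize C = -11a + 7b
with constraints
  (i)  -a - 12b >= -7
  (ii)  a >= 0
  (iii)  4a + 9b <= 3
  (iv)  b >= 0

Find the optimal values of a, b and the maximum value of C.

Vertices and C = -11a + 7b:
  (0, 1/3) → C = 7/3
  (0, 0) → C = 0
  (3/4, 0) → C = -33/4

a = 0, b = 1/3, maximum C = 7/3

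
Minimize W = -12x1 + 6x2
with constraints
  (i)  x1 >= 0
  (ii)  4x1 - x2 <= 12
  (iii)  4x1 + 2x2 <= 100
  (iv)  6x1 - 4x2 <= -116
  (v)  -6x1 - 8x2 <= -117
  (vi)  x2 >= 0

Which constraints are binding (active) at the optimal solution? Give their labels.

(iii) and (iv)

Feasible corners and W = -12x1 + 6x2:
  (0, 50) → W = 300
  (0, 29) → W = 174
  (6, 38) → W = 156

The minimum is at (6, 38). Substituting into each constraint, equality holds for (iii) and (iv); the remaining constraints have slack.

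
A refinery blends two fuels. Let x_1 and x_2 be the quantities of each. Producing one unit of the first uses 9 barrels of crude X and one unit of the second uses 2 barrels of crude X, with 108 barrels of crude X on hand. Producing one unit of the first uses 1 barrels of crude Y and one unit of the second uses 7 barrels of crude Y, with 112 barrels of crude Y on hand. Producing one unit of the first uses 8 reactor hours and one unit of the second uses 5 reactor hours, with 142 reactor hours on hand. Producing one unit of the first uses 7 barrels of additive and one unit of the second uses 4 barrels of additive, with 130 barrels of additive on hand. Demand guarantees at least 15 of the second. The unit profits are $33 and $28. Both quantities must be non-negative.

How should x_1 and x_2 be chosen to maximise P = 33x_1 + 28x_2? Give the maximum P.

Extreme points and P = 33x_1 + 28x_2:
  (0, 16) → P = 448
  (0, 15) → P = 420
  (7, 15) → P = 651

x_1 = 7, x_2 = 15, maximum P = 651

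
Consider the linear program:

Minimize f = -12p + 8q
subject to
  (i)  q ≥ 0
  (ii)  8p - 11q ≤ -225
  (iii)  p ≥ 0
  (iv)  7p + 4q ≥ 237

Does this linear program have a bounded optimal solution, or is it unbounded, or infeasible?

unbounded

From the feasible point (1707/109, 3471/109), moving in the direction (11, 8) keeps every constraint satisfied while f decreases without bound.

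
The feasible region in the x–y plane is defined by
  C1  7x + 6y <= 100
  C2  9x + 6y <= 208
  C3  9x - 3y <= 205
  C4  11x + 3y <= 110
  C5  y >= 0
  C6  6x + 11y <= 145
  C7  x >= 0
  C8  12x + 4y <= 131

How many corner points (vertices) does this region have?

5

Intersecting each pair of boundary lines and keeping only the points that satisfy every inequality leaves:
  (8, 22/3)
  (230/41, 415/41)
  (10, 0)
  (0, 0)
  (0, 145/11)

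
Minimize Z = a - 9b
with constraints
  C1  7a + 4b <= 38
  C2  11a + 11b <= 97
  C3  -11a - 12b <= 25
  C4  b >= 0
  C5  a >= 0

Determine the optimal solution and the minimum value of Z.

Extreme points and Z = a - 9b:
  (10/11, 87/11) → Z = -773/11
  (38/7, 0) → Z = 38/7
  (0, 97/11) → Z = -873/11
  (0, 0) → Z = 0

a = 0, b = 97/11, minimum Z = -873/11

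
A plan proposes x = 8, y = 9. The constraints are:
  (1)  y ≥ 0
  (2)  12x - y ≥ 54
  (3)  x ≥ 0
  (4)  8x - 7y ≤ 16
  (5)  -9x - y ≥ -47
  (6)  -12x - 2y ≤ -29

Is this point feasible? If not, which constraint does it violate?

Constraint (5): -9x - y = -81, which is not ≥ -47. All other constraints are satisfied.

not feasible — violates (5)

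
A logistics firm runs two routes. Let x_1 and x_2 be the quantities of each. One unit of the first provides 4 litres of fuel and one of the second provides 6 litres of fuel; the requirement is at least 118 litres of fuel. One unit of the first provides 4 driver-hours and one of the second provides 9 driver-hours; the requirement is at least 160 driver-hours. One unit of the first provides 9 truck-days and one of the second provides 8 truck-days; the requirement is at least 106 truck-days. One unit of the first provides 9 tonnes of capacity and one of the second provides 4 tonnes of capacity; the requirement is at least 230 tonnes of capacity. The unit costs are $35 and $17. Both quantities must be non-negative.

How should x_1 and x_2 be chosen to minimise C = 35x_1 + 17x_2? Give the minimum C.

x_1 = 22, x_2 = 8, minimum C = 906

Vertices and C = 35x_1 + 17x_2:
  (0, 115/2) → C = 1955/2
  (40, 0) → C = 1400
  (22, 8) → C = 906
The feasible region is unbounded (it extends along (0, 1), (1, 0)), but C strictly increases along every unbounded feasible direction, so there is no improving ray and the minimum is attained at a vertex.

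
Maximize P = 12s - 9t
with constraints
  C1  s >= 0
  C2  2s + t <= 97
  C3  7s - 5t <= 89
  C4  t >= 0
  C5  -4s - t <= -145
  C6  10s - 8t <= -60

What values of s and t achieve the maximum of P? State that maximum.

s = 358/13, t = 545/13, maximum P = -609/13

Extreme points and P = 12s - 9t:
  (24, 49) → P = -153
  (358/13, 545/13) → P = -609/13
  (550/21, 845/21) → P = -335/7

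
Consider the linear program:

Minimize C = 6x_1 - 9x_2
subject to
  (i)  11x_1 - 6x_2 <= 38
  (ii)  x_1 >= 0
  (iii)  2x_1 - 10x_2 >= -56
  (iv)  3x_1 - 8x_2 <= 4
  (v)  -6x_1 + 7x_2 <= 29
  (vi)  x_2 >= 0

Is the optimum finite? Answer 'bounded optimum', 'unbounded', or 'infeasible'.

bounded optimum

Extreme points and C = 6x_1 - 9x_2:
  (358/49, 346/49) → C = -138/7
  (4, 1) → C = 15
  (0, 29/7) → C = -261/7
  (0, 0) → C = 0
  (51/23, 139/23) → C = -945/23
  (4/3, 0) → C = 8
The feasible region has finitely many vertices and no improving ray; the minimum is -945/23 at (51/23, 139/23).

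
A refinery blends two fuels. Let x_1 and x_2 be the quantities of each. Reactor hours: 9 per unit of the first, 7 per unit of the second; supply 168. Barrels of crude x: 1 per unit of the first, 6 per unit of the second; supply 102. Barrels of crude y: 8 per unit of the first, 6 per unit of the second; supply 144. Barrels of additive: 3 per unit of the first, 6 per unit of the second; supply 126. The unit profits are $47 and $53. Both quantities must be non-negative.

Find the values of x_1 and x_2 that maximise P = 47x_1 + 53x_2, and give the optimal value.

The binding constraints are x_1 + 6x_2 = 102 and 8x_1 + 6x_2 = 144.
Solving simultaneously gives x_1 = 6, x_2 = 16.

x_1 = 6, x_2 = 16, maximum P = 1130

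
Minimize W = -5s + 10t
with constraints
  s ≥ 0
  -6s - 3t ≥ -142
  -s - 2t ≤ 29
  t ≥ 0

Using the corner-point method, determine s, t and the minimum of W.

s = 71/3, t = 0, minimum W = -355/3

Extreme points and W = -5s + 10t:
  (0, 142/3) → W = 1420/3
  (0, 0) → W = 0
  (71/3, 0) → W = -355/3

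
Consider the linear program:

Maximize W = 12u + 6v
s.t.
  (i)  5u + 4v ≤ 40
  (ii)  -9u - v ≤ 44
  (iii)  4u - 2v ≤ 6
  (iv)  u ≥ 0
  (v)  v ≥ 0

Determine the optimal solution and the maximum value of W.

u = 4, v = 5, maximum W = 78

Vertices and W = 12u + 6v:
  (4, 5) → W = 78
  (0, 10) → W = 60
  (3/2, 0) → W = 18
  (0, 0) → W = 0

The optimum lies where 5u + 4v = 40 and 4u - 2v = 6.
Solving simultaneously gives u = 4, v = 5.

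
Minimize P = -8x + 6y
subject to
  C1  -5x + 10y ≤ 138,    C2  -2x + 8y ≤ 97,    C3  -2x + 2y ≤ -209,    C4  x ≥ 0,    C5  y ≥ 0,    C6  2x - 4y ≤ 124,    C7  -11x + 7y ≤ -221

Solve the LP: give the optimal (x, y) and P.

x = 345/2, y = 221/4, minimum P = -2097/2

Vertices and P = -8x + 6y:
  (311/2, 51) → P = -938
  (345/2, 221/4) → P = -2097/2
  (147, 85/2) → P = -921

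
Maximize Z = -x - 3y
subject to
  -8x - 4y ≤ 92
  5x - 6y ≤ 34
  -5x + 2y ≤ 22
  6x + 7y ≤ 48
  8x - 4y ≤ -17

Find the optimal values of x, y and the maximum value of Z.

x = -109/16, y = -75/8, maximum Z = 559/16

Extreme points and Z = -x - 3y:
  (-68/9, -71/9) → Z = 281/9
  (-109/16, -75/8) → Z = 559/16
  (-58/47, 372/47) → Z = -1058/47
  (73/80, 243/40) → Z = -1531/80

At the optimal vertex, -8x - 4y = 92 and 8x - 4y = -17.
Solving simultaneously gives x = -109/16, y = -75/8.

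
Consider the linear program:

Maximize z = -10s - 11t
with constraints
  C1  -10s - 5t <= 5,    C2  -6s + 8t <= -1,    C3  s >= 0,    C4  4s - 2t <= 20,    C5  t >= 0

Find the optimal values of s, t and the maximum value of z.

s = 1/6, t = 0, maximum z = -5/3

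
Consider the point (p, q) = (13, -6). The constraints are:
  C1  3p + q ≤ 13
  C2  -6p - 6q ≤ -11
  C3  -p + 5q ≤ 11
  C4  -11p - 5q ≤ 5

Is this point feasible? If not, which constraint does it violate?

not feasible — violates C1

Constraint C1: 3p + q = 33, which is not ≤ 13. All other constraints are satisfied.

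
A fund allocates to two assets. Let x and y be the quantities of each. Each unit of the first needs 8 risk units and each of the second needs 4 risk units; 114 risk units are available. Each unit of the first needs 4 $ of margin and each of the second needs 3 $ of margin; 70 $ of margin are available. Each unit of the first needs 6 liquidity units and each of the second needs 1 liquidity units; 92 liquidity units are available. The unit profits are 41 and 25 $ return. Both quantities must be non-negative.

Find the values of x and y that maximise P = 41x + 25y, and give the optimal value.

The binding constraints are 8x + 4y = 114 and 4x + 3y = 70.
Solving simultaneously gives x = 31/4, y = 13.

x = 31/4, y = 13, maximum P = 2571/4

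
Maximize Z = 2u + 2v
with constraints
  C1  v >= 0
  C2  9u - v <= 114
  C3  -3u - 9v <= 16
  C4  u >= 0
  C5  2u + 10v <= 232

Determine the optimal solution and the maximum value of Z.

u = 343/23, v = 465/23, maximum Z = 1616/23

Vertices and Z = 2u + 2v:
  (38/3, 0) → Z = 76/3
  (0, 0) → Z = 0
  (343/23, 465/23) → Z = 1616/23
  (0, 116/5) → Z = 232/5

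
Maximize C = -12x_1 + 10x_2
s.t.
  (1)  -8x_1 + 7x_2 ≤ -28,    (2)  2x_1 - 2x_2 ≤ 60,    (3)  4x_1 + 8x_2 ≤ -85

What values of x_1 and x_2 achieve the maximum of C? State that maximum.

Vertices and C = -12x_1 + 10x_2:
  (-182, -212) → C = 64
  (-371/92, -198/23) → C = -867/23
  (155/12, -205/12) → C = -1955/6

At the optimal vertex, -8x_1 + 7x_2 = -28 and 2x_1 - 2x_2 = 60.
Solving simultaneously gives x_1 = -182, x_2 = -212.

x_1 = -182, x_2 = -212, maximum C = 64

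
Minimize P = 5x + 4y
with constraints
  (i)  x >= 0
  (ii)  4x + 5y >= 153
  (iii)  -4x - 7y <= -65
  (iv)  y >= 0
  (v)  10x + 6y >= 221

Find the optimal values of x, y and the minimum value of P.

x = 187/26, y = 323/13, minimum P = 3519/26

Feasible corners and P = 5x + 4y:
  (0, 221/6) → P = 442/3
  (153/4, 0) → P = 765/4
  (187/26, 323/13) → P = 3519/26
The feasible region is unbounded (it extends along (0, 1), (1, 0)), but P strictly increases along every unbounded feasible direction, so there is no improving ray and the minimum is attained at a vertex.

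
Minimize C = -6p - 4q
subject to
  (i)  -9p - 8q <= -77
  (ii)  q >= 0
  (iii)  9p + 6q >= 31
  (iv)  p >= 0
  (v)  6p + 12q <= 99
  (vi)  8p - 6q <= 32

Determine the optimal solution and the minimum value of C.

p = 163/22, q = 50/11, minimum C = -689/11

Feasible corners and C = -6p - 4q:
  (11/5, 143/20) → C = -209/5
  (359/59, 164/59) → C = -2810/59
  (163/22, 50/11) → C = -689/11

The binding constraints are 6p + 12q = 99 and 8p - 6q = 32.
Solving simultaneously gives p = 163/22, q = 50/11.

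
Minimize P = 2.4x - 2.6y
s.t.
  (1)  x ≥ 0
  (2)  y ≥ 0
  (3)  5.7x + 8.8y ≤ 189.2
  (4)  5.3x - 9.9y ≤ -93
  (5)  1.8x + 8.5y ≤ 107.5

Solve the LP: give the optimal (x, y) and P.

x = 0, y = 215/17, minimum P = -559/17

Extreme points and P = 2.4x - 2.6y:
  (0, 310/33) → P = -806/33
  (0, 215/17) → P = -559/17
  (27375/6287, 73715/6287) → P = -125959/6287

The binding constraints are x = 0 and 1.8x + 8.5y = 107.5.
Solving simultaneously gives x = 0, y = 215/17.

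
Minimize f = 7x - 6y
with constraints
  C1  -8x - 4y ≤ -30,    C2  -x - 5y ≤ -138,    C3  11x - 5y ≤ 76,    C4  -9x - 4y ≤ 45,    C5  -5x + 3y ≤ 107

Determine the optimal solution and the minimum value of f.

Feasible corners and f = 7x - 6y:
  (107/6, 721/30) → f = -581/30
  (-121/28, 797/28) → f = -5629/28
  (763/8, 1557/8) → f = -4001/8

x = 763/8, y = 1557/8, minimum f = -4001/8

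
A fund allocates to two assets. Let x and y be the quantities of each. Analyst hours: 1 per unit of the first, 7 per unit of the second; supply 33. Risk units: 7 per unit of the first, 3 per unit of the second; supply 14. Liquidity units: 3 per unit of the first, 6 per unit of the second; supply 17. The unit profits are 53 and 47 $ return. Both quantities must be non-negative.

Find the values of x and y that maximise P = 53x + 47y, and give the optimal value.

x = 1, y = 7/3, maximum P = 488/3

Extreme points and P = 53x + 47y:
  (0, 0) → P = 0
  (0, 17/6) → P = 799/6
  (2, 0) → P = 106
  (1, 7/3) → P = 488/3

At the optimal vertex, 7x + 3y = 14 and 3x + 6y = 17.
Solving simultaneously gives x = 1, y = 7/3.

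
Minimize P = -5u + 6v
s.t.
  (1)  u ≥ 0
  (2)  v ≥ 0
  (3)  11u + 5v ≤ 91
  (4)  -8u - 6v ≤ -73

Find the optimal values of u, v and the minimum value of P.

u = 181/26, v = 75/26, minimum P = -35/2

Extreme points and P = -5u + 6v:
  (0, 91/5) → P = 546/5
  (0, 73/6) → P = 73
  (181/26, 75/26) → P = -35/2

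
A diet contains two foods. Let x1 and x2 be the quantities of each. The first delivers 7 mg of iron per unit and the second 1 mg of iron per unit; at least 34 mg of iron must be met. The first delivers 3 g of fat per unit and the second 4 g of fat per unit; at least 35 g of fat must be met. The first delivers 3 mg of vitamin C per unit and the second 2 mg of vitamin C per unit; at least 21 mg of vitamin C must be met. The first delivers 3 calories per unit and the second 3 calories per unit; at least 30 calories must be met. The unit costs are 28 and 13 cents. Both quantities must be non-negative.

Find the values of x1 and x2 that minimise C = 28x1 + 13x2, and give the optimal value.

Vertices and C = 28x1 + 13x2:
  (0, 34) → C = 442
  (35/3, 0) → C = 980/3
  (4, 6) → C = 190
  (5, 5) → C = 205
The feasible region is unbounded (it extends along (0, 1), (1, 0)), but C strictly increases along every unbounded feasible direction, so there is no improving ray and the minimum is attained at a vertex.

The binding constraints are 7x1 + x2 = 34 and 3x1 + 3x2 = 30.
Solving simultaneously gives x1 = 4, x2 = 6.

x1 = 4, x2 = 6, minimum C = 190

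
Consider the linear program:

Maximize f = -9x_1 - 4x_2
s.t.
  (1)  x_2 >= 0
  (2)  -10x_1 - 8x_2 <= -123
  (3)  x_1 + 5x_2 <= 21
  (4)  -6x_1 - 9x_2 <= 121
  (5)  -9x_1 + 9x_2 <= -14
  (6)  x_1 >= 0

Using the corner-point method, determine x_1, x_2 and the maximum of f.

Extreme points and f = -9x_1 - 4x_2:
  (123/10, 0) → f = -1107/10
  (21, 0) → f = -189
  (149/14, 29/14) → f = -1457/14

x_1 = 149/14, x_2 = 29/14, maximum f = -1457/14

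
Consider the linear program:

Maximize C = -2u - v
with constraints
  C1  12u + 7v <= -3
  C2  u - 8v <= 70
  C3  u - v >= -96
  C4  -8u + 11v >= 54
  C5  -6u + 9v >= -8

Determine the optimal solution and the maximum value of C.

u = -838/7, v = -166/7, maximum C = 1842/7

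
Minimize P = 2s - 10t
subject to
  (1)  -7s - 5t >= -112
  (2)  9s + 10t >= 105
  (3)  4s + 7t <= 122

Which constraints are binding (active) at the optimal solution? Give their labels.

Vertices and P = 2s - 10t:
  (119/5, -273/25) → P = 784/5
  (6, 14) → P = -128
  (-485/23, 678/23) → P = -7750/23

The minimum is at (-485/23, 678/23). Substituting into each constraint, equality holds for (2) and (3); the remaining constraints have slack.

(2) and (3)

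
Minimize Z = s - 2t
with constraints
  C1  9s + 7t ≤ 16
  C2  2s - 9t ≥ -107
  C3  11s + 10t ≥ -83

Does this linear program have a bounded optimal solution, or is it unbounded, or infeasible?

Vertices and Z = s - 2t:
  (-121/19, 199/19) → Z = -519/19
  (57, -71) → Z = 199
  (-1817/119, 1011/119) → Z = -3839/119
The feasible region has finitely many vertices and no improving ray; the minimum is -3839/119 at (-1817/119, 1011/119).

bounded optimum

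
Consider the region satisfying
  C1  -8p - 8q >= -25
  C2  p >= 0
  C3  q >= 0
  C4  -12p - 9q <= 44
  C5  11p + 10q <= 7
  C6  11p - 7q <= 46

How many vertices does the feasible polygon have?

3

The feasible vertices (each the meet of two boundaries and inside every other half-plane) are:
  (0, 0)
  (0, 7/10)
  (7/11, 0)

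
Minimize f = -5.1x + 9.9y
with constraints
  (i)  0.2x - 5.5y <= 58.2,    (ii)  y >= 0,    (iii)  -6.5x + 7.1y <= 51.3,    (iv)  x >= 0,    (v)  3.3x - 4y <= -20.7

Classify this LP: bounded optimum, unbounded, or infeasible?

bounded optimum

Extreme points and f = -5.1x + 9.9y:
  (0, 513/71) → f = 50787/710
  (0, 5.175) → f = 51.2325
The feasible region has finitely many vertices and no improving ray; the minimum is 51.2325 at (0, 5.175).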